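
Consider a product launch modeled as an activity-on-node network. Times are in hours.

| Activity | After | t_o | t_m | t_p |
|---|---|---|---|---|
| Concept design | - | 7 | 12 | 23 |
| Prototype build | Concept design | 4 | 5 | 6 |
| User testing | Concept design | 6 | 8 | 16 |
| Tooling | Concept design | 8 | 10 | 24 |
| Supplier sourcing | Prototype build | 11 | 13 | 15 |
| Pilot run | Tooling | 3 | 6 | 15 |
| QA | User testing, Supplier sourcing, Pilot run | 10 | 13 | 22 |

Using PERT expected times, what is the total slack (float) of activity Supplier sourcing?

te_Concept design = (7 + 4·12 + 23)/6 = 78/6 = 13
te_Prototype build = (4 + 4·5 + 6)/6 = 30/6 = 5
te_User testing = (6 + 4·8 + 16)/6 = 54/6 = 9
te_Tooling = (8 + 4·10 + 24)/6 = 72/6 = 12
te_Supplier sourcing = (11 + 4·13 + 15)/6 = 78/6 = 13
te_Pilot run = (3 + 4·6 + 15)/6 = 42/6 = 7
te_QA = (10 + 4·13 + 22)/6 = 84/6 = 14

Forward pass:
ES_Concept design = 0; EF_Concept design = 13
ES_Prototype build = 13; EF_Prototype build = 13+5 = 18
ES_User testing = 13; EF_User testing = 13+9 = 22
ES_Tooling = 13; EF_Tooling = 13+12 = 25
ES_Supplier sourcing = 18; EF_Supplier sourcing = 18+13 = 31
ES_Pilot run = 25; EF_Pilot run = 25+7 = 32
ES_QA = max(EF_User testing=22, EF_Supplier sourcing=31, EF_Pilot run=32) = 32; EF_QA = 32+14 = 46
Expected project duration μ = 46 hours. Critical path: Concept design → Tooling → Pilot run → QA.

Backward pass:
LF_QA = 46; LS_QA = 46−14 = 32
LF_Pilot run = LS_QA = 32; LS_Pilot run = 32−7 = 25
LF_Supplier sourcing = LS_QA = 32; LS_Supplier sourcing = 32−13 = 19
LF_Tooling = LS_Pilot run = 25; LS_Tooling = 25−12 = 13
LF_User testing = LS_QA = 32; LS_User testing = 32−9 = 23
LF_Prototype build = LS_Supplier sourcing = 19; LS_Prototype build = 19−5 = 14
LF_Concept design = min(LS_Prototype build=14, LS_User testing=23, LS_Tooling=13) = 13; LS_Concept design = 13−13 = 0
Slack_Supplier sourcing = LS_Supplier sourcing − ES_Supplier sourcing = 19 − 18 = 1

1 hours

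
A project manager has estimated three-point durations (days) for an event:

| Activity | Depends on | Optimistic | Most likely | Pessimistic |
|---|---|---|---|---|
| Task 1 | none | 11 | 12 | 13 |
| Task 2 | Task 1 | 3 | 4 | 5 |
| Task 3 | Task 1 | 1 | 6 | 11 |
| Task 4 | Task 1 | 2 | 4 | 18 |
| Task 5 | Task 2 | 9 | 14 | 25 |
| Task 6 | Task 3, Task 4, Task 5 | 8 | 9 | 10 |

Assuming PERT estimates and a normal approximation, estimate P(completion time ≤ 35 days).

0.033

te_Task 1 = (11 + 4·12 + 13)/6 = 72/6 = 12; σ²_Task 1 = ((13−11)/6)² = 0.111
te_Task 2 = (3 + 4·4 + 5)/6 = 24/6 = 4; σ²_Task 2 = ((5−3)/6)² = 0.111
te_Task 3 = (1 + 4·6 + 11)/6 = 36/6 = 6; σ²_Task 3 = ((11−1)/6)² = 2.778
te_Task 4 = (2 + 4·4 + 18)/6 = 36/6 = 6; σ²_Task 4 = ((18−2)/6)² = 7.111
te_Task 5 = (9 + 4·14 + 25)/6 = 90/6 = 15; σ²_Task 5 = ((25−9)/6)² = 7.111
te_Task 6 = (8 + 4·9 + 10)/6 = 54/6 = 9; σ²_Task 6 = ((10−8)/6)² = 0.111

Forward pass:
ES_Task 1 = 0; EF_Task 1 = 12
ES_Task 2 = 12; EF_Task 2 = 12+4 = 16
ES_Task 3 = 12; EF_Task 3 = 12+6 = 18
ES_Task 4 = 12; EF_Task 4 = 12+6 = 18
ES_Task 5 = 16; EF_Task 5 = 16+15 = 31
ES_Task 6 = max(EF_Task 3=18, EF_Task 4=18, EF_Task 5=31) = 31; EF_Task 6 = 31+9 = 40
Expected project duration μ = 40 days. Critical path: Task 1 → Task 2 → Task 5 → Task 6.

Variance along critical path = 0.111 + 0.111 + 7.111 + 0.111 = 7.444; σ = √7.444 = 2.728 days.
Z = (35 − 40) / 2.728 = -1.833
P(T ≤ 35) = Φ(-1.833) ≈ 0.033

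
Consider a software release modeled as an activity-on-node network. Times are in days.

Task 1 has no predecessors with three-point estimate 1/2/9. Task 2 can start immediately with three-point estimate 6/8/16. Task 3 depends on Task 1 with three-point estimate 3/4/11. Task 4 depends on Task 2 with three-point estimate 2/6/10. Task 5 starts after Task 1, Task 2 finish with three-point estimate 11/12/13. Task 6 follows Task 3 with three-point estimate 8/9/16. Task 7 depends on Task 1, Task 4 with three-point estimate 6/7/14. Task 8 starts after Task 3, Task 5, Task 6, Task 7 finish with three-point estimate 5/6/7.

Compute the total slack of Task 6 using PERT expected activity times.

te_Task 1 = (1 + 4·2 + 9)/6 = 18/6 = 3
te_Task 2 = (6 + 4·8 + 16)/6 = 54/6 = 9
te_Task 3 = (3 + 4·4 + 11)/6 = 30/6 = 5
te_Task 4 = (2 + 4·6 + 10)/6 = 36/6 = 6
te_Task 5 = (11 + 4·12 + 13)/6 = 72/6 = 12
te_Task 6 = (8 + 4·9 + 16)/6 = 60/6 = 10
te_Task 7 = (6 + 4·7 + 14)/6 = 48/6 = 8
te_Task 8 = (5 + 4·6 + 7)/6 = 36/6 = 6

Forward pass:
ES_Task 1 = 0; EF_Task 1 = 3
ES_Task 2 = 0; EF_Task 2 = 9
ES_Task 3 = 3; EF_Task 3 = 3+5 = 8
ES_Task 4 = 9; EF_Task 4 = 9+6 = 15
ES_Task 5 = max(EF_Task 1=3, EF_Task 2=9) = 9; EF_Task 5 = 9+12 = 21
ES_Task 6 = 8; EF_Task 6 = 8+10 = 18
ES_Task 7 = max(EF_Task 1=3, EF_Task 4=15) = 15; EF_Task 7 = 15+8 = 23
ES_Task 8 = max(EF_Task 3=8, EF_Task 5=21, EF_Task 6=18, EF_Task 7=23) = 23; EF_Task 8 = 23+6 = 29
Expected project duration μ = 29 days. Critical path: Task 2 → Task 4 → Task 7 → Task 8.

Backward pass:
LF_Task 8 = 29; LS_Task 8 = 29−6 = 23
LF_Task 7 = LS_Task 8 = 23; LS_Task 7 = 23−8 = 15
LF_Task 6 = LS_Task 8 = 23; LS_Task 6 = 23−10 = 13
LF_Task 5 = LS_Task 8 = 23; LS_Task 5 = 23−12 = 11
LF_Task 4 = LS_Task 7 = 15; LS_Task 4 = 15−6 = 9
LF_Task 3 = min(LS_Task 6=13, LS_Task 8=23) = 13; LS_Task 3 = 13−5 = 8
LF_Task 2 = min(LS_Task 4=9, LS_Task 5=11) = 9; LS_Task 2 = 9−9 = 0
LF_Task 1 = min(LS_Task 3=8, LS_Task 5=11, LS_Task 7=15) = 8; LS_Task 1 = 8−3 = 5
Slack_Task 6 = LS_Task 6 − ES_Task 6 = 13 − 8 = 5

5 days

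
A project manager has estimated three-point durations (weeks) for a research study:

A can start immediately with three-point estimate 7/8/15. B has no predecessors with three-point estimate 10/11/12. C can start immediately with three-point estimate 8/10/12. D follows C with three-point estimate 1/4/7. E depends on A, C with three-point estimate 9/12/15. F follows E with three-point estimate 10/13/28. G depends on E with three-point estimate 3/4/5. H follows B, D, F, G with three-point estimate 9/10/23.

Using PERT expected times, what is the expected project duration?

49 weeks

te_A = (7 + 4·8 + 15)/6 = 54/6 = 9
te_B = (10 + 4·11 + 12)/6 = 66/6 = 11
te_C = (8 + 4·10 + 12)/6 = 60/6 = 10
te_D = (1 + 4·4 + 7)/6 = 24/6 = 4
te_E = (9 + 4·12 + 15)/6 = 72/6 = 12
te_F = (10 + 4·13 + 28)/6 = 90/6 = 15
te_G = (3 + 4·4 + 5)/6 = 24/6 = 4
te_H = (9 + 4·10 + 23)/6 = 72/6 = 12

Forward pass:
ES_A = 0; EF_A = 9
ES_B = 0; EF_B = 11
ES_C = 0; EF_C = 10
ES_D = 10; EF_D = 10+4 = 14
ES_E = max(EF_A=9, EF_C=10) = 10; EF_E = 10+12 = 22
ES_F = 22; EF_F = 22+15 = 37
ES_G = 22; EF_G = 22+4 = 26
ES_H = max(EF_B=11, EF_D=14, EF_F=37, EF_G=26) = 37; EF_H = 37+12 = 49
Expected project duration μ = 49 weeks. Critical path: C → E → F → H.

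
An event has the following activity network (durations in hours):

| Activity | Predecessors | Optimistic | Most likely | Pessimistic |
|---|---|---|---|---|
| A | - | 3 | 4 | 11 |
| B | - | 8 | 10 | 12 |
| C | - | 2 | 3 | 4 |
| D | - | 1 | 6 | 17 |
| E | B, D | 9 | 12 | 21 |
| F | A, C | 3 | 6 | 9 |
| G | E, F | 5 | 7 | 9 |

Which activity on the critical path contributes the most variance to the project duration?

E

te_A = (3 + 4·4 + 11)/6 = 30/6 = 5; σ²_A = ((11−3)/6)² = 1.778
te_B = (8 + 4·10 + 12)/6 = 60/6 = 10; σ²_B = ((12−8)/6)² = 0.444
te_C = (2 + 4·3 + 4)/6 = 18/6 = 3; σ²_C = ((4−2)/6)² = 0.111
te_D = (1 + 4·6 + 17)/6 = 42/6 = 7; σ²_D = ((17−1)/6)² = 7.111
te_E = (9 + 4·12 + 21)/6 = 78/6 = 13; σ²_E = ((21−9)/6)² = 4.000
te_F = (3 + 4·6 + 9)/6 = 36/6 = 6; σ²_F = ((9−3)/6)² = 1.000
te_G = (5 + 4·7 + 9)/6 = 42/6 = 7; σ²_G = ((9−5)/6)² = 0.444

Forward pass:
ES_A = 0; EF_A = 5
ES_B = 0; EF_B = 10
ES_C = 0; EF_C = 3
ES_D = 0; EF_D = 7
ES_E = max(EF_B=10, EF_D=7) = 10; EF_E = 10+13 = 23
ES_F = max(EF_A=5, EF_C=3) = 5; EF_F = 5+6 = 11
ES_G = max(EF_E=23, EF_F=11) = 23; EF_G = 23+7 = 30
Expected project duration μ = 30 hours. Critical path: B → E → G.

Variances on critical path: σ²_B=0.444, σ²_E=4.000, σ²_G=0.444.
Largest is σ²_E = 4.000.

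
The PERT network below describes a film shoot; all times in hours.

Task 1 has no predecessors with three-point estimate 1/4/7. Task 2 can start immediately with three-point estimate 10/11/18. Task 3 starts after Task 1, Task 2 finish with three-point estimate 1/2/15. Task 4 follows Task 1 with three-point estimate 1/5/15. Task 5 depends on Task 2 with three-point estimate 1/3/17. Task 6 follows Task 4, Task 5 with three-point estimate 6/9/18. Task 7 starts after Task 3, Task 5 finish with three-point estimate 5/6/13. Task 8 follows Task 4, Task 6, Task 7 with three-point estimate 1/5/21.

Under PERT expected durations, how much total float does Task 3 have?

te_Task 1 = (1 + 4·4 + 7)/6 = 24/6 = 4
te_Task 2 = (10 + 4·11 + 18)/6 = 72/6 = 12
te_Task 3 = (1 + 4·2 + 15)/6 = 24/6 = 4
te_Task 4 = (1 + 4·5 + 15)/6 = 36/6 = 6
te_Task 5 = (1 + 4·3 + 17)/6 = 30/6 = 5
te_Task 6 = (6 + 4·9 + 18)/6 = 60/6 = 10
te_Task 7 = (5 + 4·6 + 13)/6 = 42/6 = 7
te_Task 8 = (1 + 4·5 + 21)/6 = 42/6 = 7

Forward pass:
ES_Task 1 = 0; EF_Task 1 = 4
ES_Task 2 = 0; EF_Task 2 = 12
ES_Task 3 = max(EF_Task 1=4, EF_Task 2=12) = 12; EF_Task 3 = 12+4 = 16
ES_Task 4 = 4; EF_Task 4 = 4+6 = 10
ES_Task 5 = 12; EF_Task 5 = 12+5 = 17
ES_Task 6 = max(EF_Task 4=10, EF_Task 5=17) = 17; EF_Task 6 = 17+10 = 27
ES_Task 7 = max(EF_Task 3=16, EF_Task 5=17) = 17; EF_Task 7 = 17+7 = 24
ES_Task 8 = max(EF_Task 4=10, EF_Task 6=27, EF_Task 7=24) = 27; EF_Task 8 = 27+7 = 34
Expected project duration μ = 34 hours. Critical path: Task 2 → Task 5 → Task 6 → Task 8.

Backward pass:
LF_Task 8 = 34; LS_Task 8 = 34−7 = 27
LF_Task 7 = LS_Task 8 = 27; LS_Task 7 = 27−7 = 20
LF_Task 6 = LS_Task 8 = 27; LS_Task 6 = 27−10 = 17
LF_Task 5 = min(LS_Task 6=17, LS_Task 7=20) = 17; LS_Task 5 = 17−5 = 12
LF_Task 4 = min(LS_Task 6=17, LS_Task 8=27) = 17; LS_Task 4 = 17−6 = 11
LF_Task 3 = LS_Task 7 = 20; LS_Task 3 = 20−4 = 16
LF_Task 2 = min(LS_Task 3=16, LS_Task 5=12) = 12; LS_Task 2 = 12−12 = 0
LF_Task 1 = min(LS_Task 3=16, LS_Task 4=11) = 11; LS_Task 1 = 11−4 = 7
Slack_Task 3 = LS_Task 3 − ES_Task 3 = 16 − 12 = 4

4 hours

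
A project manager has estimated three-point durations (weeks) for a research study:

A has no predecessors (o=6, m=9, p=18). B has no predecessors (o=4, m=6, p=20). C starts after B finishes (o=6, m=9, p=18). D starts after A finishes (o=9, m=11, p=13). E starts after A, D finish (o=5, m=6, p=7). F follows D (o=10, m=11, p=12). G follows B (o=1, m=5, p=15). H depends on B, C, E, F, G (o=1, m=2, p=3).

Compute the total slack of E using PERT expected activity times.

5 weeks

te_A = (6 + 4·9 + 18)/6 = 60/6 = 10
te_B = (4 + 4·6 + 20)/6 = 48/6 = 8
te_C = (6 + 4·9 + 18)/6 = 60/6 = 10
te_D = (9 + 4·11 + 13)/6 = 66/6 = 11
te_E = (5 + 4·6 + 7)/6 = 36/6 = 6
te_F = (10 + 4·11 + 12)/6 = 66/6 = 11
te_G = (1 + 4·5 + 15)/6 = 36/6 = 6
te_H = (1 + 4·2 + 3)/6 = 12/6 = 2

Forward pass:
ES_A = 0; EF_A = 10
ES_B = 0; EF_B = 8
ES_C = 8; EF_C = 8+10 = 18
ES_D = 10; EF_D = 10+11 = 21
ES_E = max(EF_A=10, EF_D=21) = 21; EF_E = 21+6 = 27
ES_F = 21; EF_F = 21+11 = 32
ES_G = 8; EF_G = 8+6 = 14
ES_H = max(EF_B=8, EF_C=18, EF_E=27, EF_F=32, EF_G=14) = 32; EF_H = 32+2 = 34
Expected project duration μ = 34 weeks. Critical path: A → D → F → H.

Backward pass:
LF_H = 34; LS_H = 34−2 = 32
LF_G = LS_H = 32; LS_G = 32−6 = 26
LF_F = LS_H = 32; LS_F = 32−11 = 21
LF_E = LS_H = 32; LS_E = 32−6 = 26
LF_D = min(LS_E=26, LS_F=21) = 21; LS_D = 21−11 = 10
LF_C = LS_H = 32; LS_C = 32−10 = 22
LF_B = min(LS_C=22, LS_G=26, LS_H=32) = 22; LS_B = 22−8 = 14
LF_A = min(LS_D=10, LS_E=26) = 10; LS_A = 10−10 = 0
Slack_E = LS_E − ES_E = 26 − 21 = 5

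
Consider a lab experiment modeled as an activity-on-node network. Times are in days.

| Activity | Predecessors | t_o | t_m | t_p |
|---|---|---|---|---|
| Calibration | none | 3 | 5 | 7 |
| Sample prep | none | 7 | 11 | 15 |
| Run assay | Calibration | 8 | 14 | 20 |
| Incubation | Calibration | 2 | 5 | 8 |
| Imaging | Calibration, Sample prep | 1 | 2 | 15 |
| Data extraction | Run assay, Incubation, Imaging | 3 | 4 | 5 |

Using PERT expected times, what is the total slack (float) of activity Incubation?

te_Calibration = (3 + 4·5 + 7)/6 = 30/6 = 5
te_Sample prep = (7 + 4·11 + 15)/6 = 66/6 = 11
te_Run assay = (8 + 4·14 + 20)/6 = 84/6 = 14
te_Incubation = (2 + 4·5 + 8)/6 = 30/6 = 5
te_Imaging = (1 + 4·2 + 15)/6 = 24/6 = 4
te_Data extraction = (3 + 4·4 + 5)/6 = 24/6 = 4

Forward pass:
ES_Calibration = 0; EF_Calibration = 5
ES_Sample prep = 0; EF_Sample prep = 11
ES_Run assay = 5; EF_Run assay = 5+14 = 19
ES_Incubation = 5; EF_Incubation = 5+5 = 10
ES_Imaging = max(EF_Calibration=5, EF_Sample prep=11) = 11; EF_Imaging = 11+4 = 15
ES_Data extraction = max(EF_Run assay=19, EF_Incubation=10, EF_Imaging=15) = 19; EF_Data extraction = 19+4 = 23
Expected project duration μ = 23 days. Critical path: Calibration → Run assay → Data extraction.

Backward pass:
LF_Data extraction = 23; LS_Data extraction = 23−4 = 19
LF_Imaging = LS_Data extraction = 19; LS_Imaging = 19−4 = 15
LF_Incubation = LS_Data extraction = 19; LS_Incubation = 19−5 = 14
LF_Run assay = LS_Data extraction = 19; LS_Run assay = 19−14 = 5
LF_Sample prep = LS_Imaging = 15; LS_Sample prep = 15−11 = 4
LF_Calibration = min(LS_Run assay=5, LS_Incubation=14, LS_Imaging=15) = 5; LS_Calibration = 5−5 = 0
Slack_Incubation = LS_Incubation − ES_Incubation = 14 − 5 = 9

9 days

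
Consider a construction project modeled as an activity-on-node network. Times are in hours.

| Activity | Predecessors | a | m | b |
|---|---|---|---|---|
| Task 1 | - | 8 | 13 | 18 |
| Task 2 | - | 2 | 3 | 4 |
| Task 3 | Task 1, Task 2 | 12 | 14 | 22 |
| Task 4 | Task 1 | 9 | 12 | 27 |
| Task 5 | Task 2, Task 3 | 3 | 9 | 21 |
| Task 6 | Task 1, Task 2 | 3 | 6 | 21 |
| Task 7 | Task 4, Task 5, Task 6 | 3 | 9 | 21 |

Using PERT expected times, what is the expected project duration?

te_Task 1 = (8 + 4·13 + 18)/6 = 78/6 = 13
te_Task 2 = (2 + 4·3 + 4)/6 = 18/6 = 3
te_Task 3 = (12 + 4·14 + 22)/6 = 90/6 = 15
te_Task 4 = (9 + 4·12 + 27)/6 = 84/6 = 14
te_Task 5 = (3 + 4·9 + 21)/6 = 60/6 = 10
te_Task 6 = (3 + 4·6 + 21)/6 = 48/6 = 8
te_Task 7 = (3 + 4·9 + 21)/6 = 60/6 = 10

Forward pass:
ES_Task 1 = 0; EF_Task 1 = 13
ES_Task 2 = 0; EF_Task 2 = 3
ES_Task 3 = max(EF_Task 1=13, EF_Task 2=3) = 13; EF_Task 3 = 13+15 = 28
ES_Task 4 = 13; EF_Task 4 = 13+14 = 27
ES_Task 5 = max(EF_Task 2=3, EF_Task 3=28) = 28; EF_Task 5 = 28+10 = 38
ES_Task 6 = max(EF_Task 1=13, EF_Task 2=3) = 13; EF_Task 6 = 13+8 = 21
ES_Task 7 = max(EF_Task 4=27, EF_Task 5=38, EF_Task 6=21) = 38; EF_Task 7 = 38+10 = 48
Expected project duration μ = 48 hours. Critical path: Task 1 → Task 3 → Task 5 → Task 7.

48 hours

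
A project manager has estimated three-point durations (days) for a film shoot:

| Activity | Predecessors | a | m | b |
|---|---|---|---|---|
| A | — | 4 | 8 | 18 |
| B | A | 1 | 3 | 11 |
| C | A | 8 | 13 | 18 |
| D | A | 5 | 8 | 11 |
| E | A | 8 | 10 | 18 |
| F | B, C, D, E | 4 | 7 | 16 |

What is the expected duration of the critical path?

30 days

te_A = (4 + 4·8 + 18)/6 = 54/6 = 9
te_B = (1 + 4·3 + 11)/6 = 24/6 = 4
te_C = (8 + 4·13 + 18)/6 = 78/6 = 13
te_D = (5 + 4·8 + 11)/6 = 48/6 = 8
te_E = (8 + 4·10 + 18)/6 = 66/6 = 11
te_F = (4 + 4·7 + 16)/6 = 48/6 = 8

Forward pass:
ES_A = 0; EF_A = 9
ES_B = 9; EF_B = 9+4 = 13
ES_C = 9; EF_C = 9+13 = 22
ES_D = 9; EF_D = 9+8 = 17
ES_E = 9; EF_E = 9+11 = 20
ES_F = max(EF_B=13, EF_C=22, EF_D=17, EF_E=20) = 22; EF_F = 22+8 = 30
Expected project duration μ = 30 days. Critical path: A → C → F.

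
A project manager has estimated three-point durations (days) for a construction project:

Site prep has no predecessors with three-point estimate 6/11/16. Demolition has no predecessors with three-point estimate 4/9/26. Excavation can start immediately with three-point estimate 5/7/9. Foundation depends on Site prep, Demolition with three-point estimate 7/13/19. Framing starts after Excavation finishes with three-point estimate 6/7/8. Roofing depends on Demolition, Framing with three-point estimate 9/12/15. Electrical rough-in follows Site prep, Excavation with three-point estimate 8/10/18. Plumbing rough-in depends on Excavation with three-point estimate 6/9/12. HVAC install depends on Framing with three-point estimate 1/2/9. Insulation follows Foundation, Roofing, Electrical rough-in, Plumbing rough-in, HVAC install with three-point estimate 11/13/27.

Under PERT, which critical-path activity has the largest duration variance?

Insulation

te_Site prep = (6 + 4·11 + 16)/6 = 66/6 = 11; σ²_Site prep = ((16−6)/6)² = 2.778
te_Demolition = (4 + 4·9 + 26)/6 = 66/6 = 11; σ²_Demolition = ((26−4)/6)² = 13.444
te_Excavation = (5 + 4·7 + 9)/6 = 42/6 = 7; σ²_Excavation = ((9−5)/6)² = 0.444
te_Foundation = (7 + 4·13 + 19)/6 = 78/6 = 13; σ²_Foundation = ((19−7)/6)² = 4.000
te_Framing = (6 + 4·7 + 8)/6 = 42/6 = 7; σ²_Framing = ((8−6)/6)² = 0.111
te_Roofing = (9 + 4·12 + 15)/6 = 72/6 = 12; σ²_Roofing = ((15−9)/6)² = 1.000
te_Electrical rough-in = (8 + 4·10 + 18)/6 = 66/6 = 11; σ²_Electrical rough-in = ((18−8)/6)² = 2.778
te_Plumbing rough-in = (6 + 4·9 + 12)/6 = 54/6 = 9; σ²_Plumbing rough-in = ((12−6)/6)² = 1.000
te_HVAC install = (1 + 4·2 + 9)/6 = 18/6 = 3; σ²_HVAC install = ((9−1)/6)² = 1.778
te_Insulation = (11 + 4·13 + 27)/6 = 90/6 = 15; σ²_Insulation = ((27−11)/6)² = 7.111

Forward pass:
ES_Site prep = 0; EF_Site prep = 11
ES_Demolition = 0; EF_Demolition = 11
ES_Excavation = 0; EF_Excavation = 7
ES_Foundation = max(EF_Site prep=11, EF_Demolition=11) = 11; EF_Foundation = 11+13 = 24
ES_Framing = 7; EF_Framing = 7+7 = 14
ES_Roofing = max(EF_Demolition=11, EF_Framing=14) = 14; EF_Roofing = 14+12 = 26
ES_Electrical rough-in = max(EF_Site prep=11, EF_Excavation=7) = 11; EF_Electrical rough-in = 11+11 = 22
ES_Plumbing rough-in = 7; EF_Plumbing rough-in = 7+9 = 16
ES_HVAC install = 14; EF_HVAC install = 14+3 = 17
ES_Insulation = max(EF_Foundation=24, EF_Roofing=26, EF_Electrical rough-in=22, EF_Plumbing rough-in=16, EF_HVAC install=17) = 26; EF_Insulation = 26+15 = 41
Expected project duration μ = 41 days. Critical path: Excavation → Framing → Roofing → Insulation.

Variances on critical path: σ²_Excavation=0.444, σ²_Framing=0.111, σ²_Roofing=1.000, σ²_Insulation=7.111.
Largest is σ²_Insulation = 7.111.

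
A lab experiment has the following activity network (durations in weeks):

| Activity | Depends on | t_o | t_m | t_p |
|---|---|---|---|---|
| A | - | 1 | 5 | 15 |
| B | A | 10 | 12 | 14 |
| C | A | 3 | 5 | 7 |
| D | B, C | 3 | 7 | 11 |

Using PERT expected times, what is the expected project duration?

te_A = (1 + 4·5 + 15)/6 = 36/6 = 6
te_B = (10 + 4·12 + 14)/6 = 72/6 = 12
te_C = (3 + 4·5 + 7)/6 = 30/6 = 5
te_D = (3 + 4·7 + 11)/6 = 42/6 = 7

Forward pass:
ES_A = 0; EF_A = 6
ES_B = 6; EF_B = 6+12 = 18
ES_C = 6; EF_C = 6+5 = 11
ES_D = max(EF_B=18, EF_C=11) = 18; EF_D = 18+7 = 25
Expected project duration μ = 25 weeks. Critical path: A → B → D.

25 weeks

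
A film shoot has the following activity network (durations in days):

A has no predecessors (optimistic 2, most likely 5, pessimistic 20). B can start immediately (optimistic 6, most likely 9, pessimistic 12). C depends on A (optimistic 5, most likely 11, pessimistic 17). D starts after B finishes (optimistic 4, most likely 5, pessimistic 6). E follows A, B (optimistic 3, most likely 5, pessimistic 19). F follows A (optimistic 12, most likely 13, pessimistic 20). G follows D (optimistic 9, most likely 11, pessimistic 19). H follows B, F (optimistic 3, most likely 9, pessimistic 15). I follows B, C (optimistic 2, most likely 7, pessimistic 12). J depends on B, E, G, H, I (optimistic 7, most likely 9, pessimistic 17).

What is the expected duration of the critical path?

te_A = (2 + 4·5 + 20)/6 = 42/6 = 7
te_B = (6 + 4·9 + 12)/6 = 54/6 = 9
te_C = (5 + 4·11 + 17)/6 = 66/6 = 11
te_D = (4 + 4·5 + 6)/6 = 30/6 = 5
te_E = (3 + 4·5 + 19)/6 = 42/6 = 7
te_F = (12 + 4·13 + 20)/6 = 84/6 = 14
te_G = (9 + 4·11 + 19)/6 = 72/6 = 12
te_H = (3 + 4·9 + 15)/6 = 54/6 = 9
te_I = (2 + 4·7 + 12)/6 = 42/6 = 7
te_J = (7 + 4·9 + 17)/6 = 60/6 = 10

Forward pass:
ES_A = 0; EF_A = 7
ES_B = 0; EF_B = 9
ES_C = 7; EF_C = 7+11 = 18
ES_D = 9; EF_D = 9+5 = 14
ES_E = max(EF_A=7, EF_B=9) = 9; EF_E = 9+7 = 16
ES_F = 7; EF_F = 7+14 = 21
ES_G = 14; EF_G = 14+12 = 26
ES_H = max(EF_B=9, EF_F=21) = 21; EF_H = 21+9 = 30
ES_I = max(EF_B=9, EF_C=18) = 18; EF_I = 18+7 = 25
ES_J = max(EF_B=9, EF_E=16, EF_G=26, EF_H=30, EF_I=25) = 30; EF_J = 30+10 = 40
Expected project duration μ = 40 days. Critical path: A → F → H → J.

40 days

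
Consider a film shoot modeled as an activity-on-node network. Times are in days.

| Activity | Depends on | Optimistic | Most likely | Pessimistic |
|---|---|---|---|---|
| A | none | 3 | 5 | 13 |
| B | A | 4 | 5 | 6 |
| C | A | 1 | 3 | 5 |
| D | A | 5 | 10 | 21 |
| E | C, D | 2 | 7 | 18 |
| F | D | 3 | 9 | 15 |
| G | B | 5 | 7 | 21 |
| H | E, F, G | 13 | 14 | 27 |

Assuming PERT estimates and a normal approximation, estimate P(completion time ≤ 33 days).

te_A = (3 + 4·5 + 13)/6 = 36/6 = 6; σ²_A = ((13−3)/6)² = 2.778
te_B = (4 + 4·5 + 6)/6 = 30/6 = 5; σ²_B = ((6−4)/6)² = 0.111
te_C = (1 + 4·3 + 5)/6 = 18/6 = 3; σ²_C = ((5−1)/6)² = 0.444
te_D = (5 + 4·10 + 21)/6 = 66/6 = 11; σ²_D = ((21−5)/6)² = 7.111
te_E = (2 + 4·7 + 18)/6 = 48/6 = 8; σ²_E = ((18−2)/6)² = 7.111
te_F = (3 + 4·9 + 15)/6 = 54/6 = 9; σ²_F = ((15−3)/6)² = 4.000
te_G = (5 + 4·7 + 21)/6 = 54/6 = 9; σ²_G = ((21−5)/6)² = 7.111
te_H = (13 + 4·14 + 27)/6 = 96/6 = 16; σ²_H = ((27−13)/6)² = 5.444

Forward pass:
ES_A = 0; EF_A = 6
ES_B = 6; EF_B = 6+5 = 11
ES_C = 6; EF_C = 6+3 = 9
ES_D = 6; EF_D = 6+11 = 17
ES_E = max(EF_C=9, EF_D=17) = 17; EF_E = 17+8 = 25
ES_F = 17; EF_F = 17+9 = 26
ES_G = 11; EF_G = 11+9 = 20
ES_H = max(EF_E=25, EF_F=26, EF_G=20) = 26; EF_H = 26+16 = 42
Expected project duration μ = 42 days. Critical path: A → D → F → H.

Variance along critical path = 2.778 + 7.111 + 4.000 + 5.444 = 19.333; σ = √19.333 = 4.397 days.
Z = (33 − 42) / 4.397 = -2.047
P(T ≤ 33) = Φ(-2.047) ≈ 0.020

0.020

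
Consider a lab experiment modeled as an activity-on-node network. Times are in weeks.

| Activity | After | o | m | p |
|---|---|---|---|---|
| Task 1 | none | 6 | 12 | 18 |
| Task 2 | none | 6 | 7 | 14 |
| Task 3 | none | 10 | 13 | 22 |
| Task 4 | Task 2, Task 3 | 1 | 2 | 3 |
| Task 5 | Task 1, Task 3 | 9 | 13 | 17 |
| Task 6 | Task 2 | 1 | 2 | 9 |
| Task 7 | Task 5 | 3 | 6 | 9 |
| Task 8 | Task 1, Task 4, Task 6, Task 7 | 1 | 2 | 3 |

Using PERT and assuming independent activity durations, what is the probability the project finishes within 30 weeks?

0.028

te_Task 1 = (6 + 4·12 + 18)/6 = 72/6 = 12; σ²_Task 1 = ((18−6)/6)² = 4.000
te_Task 2 = (6 + 4·7 + 14)/6 = 48/6 = 8; σ²_Task 2 = ((14−6)/6)² = 1.778
te_Task 3 = (10 + 4·13 + 22)/6 = 84/6 = 14; σ²_Task 3 = ((22−10)/6)² = 4.000
te_Task 4 = (1 + 4·2 + 3)/6 = 12/6 = 2; σ²_Task 4 = ((3−1)/6)² = 0.111
te_Task 5 = (9 + 4·13 + 17)/6 = 78/6 = 13; σ²_Task 5 = ((17−9)/6)² = 1.778
te_Task 6 = (1 + 4·2 + 9)/6 = 18/6 = 3; σ²_Task 6 = ((9−1)/6)² = 1.778
te_Task 7 = (3 + 4·6 + 9)/6 = 36/6 = 6; σ²_Task 7 = ((9−3)/6)² = 1.000
te_Task 8 = (1 + 4·2 + 3)/6 = 12/6 = 2; σ²_Task 8 = ((3−1)/6)² = 0.111

Forward pass:
ES_Task 1 = 0; EF_Task 1 = 12
ES_Task 2 = 0; EF_Task 2 = 8
ES_Task 3 = 0; EF_Task 3 = 14
ES_Task 4 = max(EF_Task 2=8, EF_Task 3=14) = 14; EF_Task 4 = 14+2 = 16
ES_Task 5 = max(EF_Task 1=12, EF_Task 3=14) = 14; EF_Task 5 = 14+13 = 27
ES_Task 6 = 8; EF_Task 6 = 8+3 = 11
ES_Task 7 = 27; EF_Task 7 = 27+6 = 33
ES_Task 8 = max(EF_Task 1=12, EF_Task 4=16, EF_Task 6=11, EF_Task 7=33) = 33; EF_Task 8 = 33+2 = 35
Expected project duration μ = 35 weeks. Critical path: Task 3 → Task 5 → Task 7 → Task 8.

Variance along critical path = 4.000 + 1.778 + 1.000 + 0.111 = 6.889; σ = √6.889 = 2.625 weeks.
Z = (30 − 35) / 2.625 = -1.905
P(T ≤ 30) = Φ(-1.905) ≈ 0.028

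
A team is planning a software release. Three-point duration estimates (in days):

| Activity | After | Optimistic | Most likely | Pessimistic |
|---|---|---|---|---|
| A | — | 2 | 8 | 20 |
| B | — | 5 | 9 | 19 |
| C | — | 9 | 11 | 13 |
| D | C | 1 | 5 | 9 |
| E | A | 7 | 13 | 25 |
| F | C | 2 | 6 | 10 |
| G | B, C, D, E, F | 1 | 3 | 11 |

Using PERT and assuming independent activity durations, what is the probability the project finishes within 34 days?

te_A = (2 + 4·8 + 20)/6 = 54/6 = 9; σ²_A = ((20−2)/6)² = 9.000
te_B = (5 + 4·9 + 19)/6 = 60/6 = 10; σ²_B = ((19−5)/6)² = 5.444
te_C = (9 + 4·11 + 13)/6 = 66/6 = 11; σ²_C = ((13−9)/6)² = 0.444
te_D = (1 + 4·5 + 9)/6 = 30/6 = 5; σ²_D = ((9−1)/6)² = 1.778
te_E = (7 + 4·13 + 25)/6 = 84/6 = 14; σ²_E = ((25−7)/6)² = 9.000
te_F = (2 + 4·6 + 10)/6 = 36/6 = 6; σ²_F = ((10−2)/6)² = 1.778
te_G = (1 + 4·3 + 11)/6 = 24/6 = 4; σ²_G = ((11−1)/6)² = 2.778

Forward pass:
ES_A = 0; EF_A = 9
ES_B = 0; EF_B = 10
ES_C = 0; EF_C = 11
ES_D = 11; EF_D = 11+5 = 16
ES_E = 9; EF_E = 9+14 = 23
ES_F = 11; EF_F = 11+6 = 17
ES_G = max(EF_B=10, EF_C=11, EF_D=16, EF_E=23, EF_F=17) = 23; EF_G = 23+4 = 27
Expected project duration μ = 27 days. Critical path: A → E → G.

Variance along critical path = 9.000 + 9.000 + 2.778 = 20.778; σ = √20.778 = 4.558 days.
Z = (34 − 27) / 4.558 = 1.536
P(T ≤ 34) = Φ(1.536) ≈ 0.938

0.938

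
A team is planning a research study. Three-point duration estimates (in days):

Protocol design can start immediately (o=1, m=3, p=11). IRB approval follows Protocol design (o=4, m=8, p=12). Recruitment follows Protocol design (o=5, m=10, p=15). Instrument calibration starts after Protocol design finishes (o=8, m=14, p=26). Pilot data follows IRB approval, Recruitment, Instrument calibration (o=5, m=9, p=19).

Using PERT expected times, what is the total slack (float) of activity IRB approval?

7 days

te_Protocol design = (1 + 4·3 + 11)/6 = 24/6 = 4
te_IRB approval = (4 + 4·8 + 12)/6 = 48/6 = 8
te_Recruitment = (5 + 4·10 + 15)/6 = 60/6 = 10
te_Instrument calibration = (8 + 4·14 + 26)/6 = 90/6 = 15
te_Pilot data = (5 + 4·9 + 19)/6 = 60/6 = 10

Forward pass:
ES_Protocol design = 0; EF_Protocol design = 4
ES_IRB approval = 4; EF_IRB approval = 4+8 = 12
ES_Recruitment = 4; EF_Recruitment = 4+10 = 14
ES_Instrument calibration = 4; EF_Instrument calibration = 4+15 = 19
ES_Pilot data = max(EF_IRB approval=12, EF_Recruitment=14, EF_Instrument calibration=19) = 19; EF_Pilot data = 19+10 = 29
Expected project duration μ = 29 days. Critical path: Protocol design → Instrument calibration → Pilot data.

Backward pass:
LF_Pilot data = 29; LS_Pilot data = 29−10 = 19
LF_Instrument calibration = LS_Pilot data = 19; LS_Instrument calibration = 19−15 = 4
LF_Recruitment = LS_Pilot data = 19; LS_Recruitment = 19−10 = 9
LF_IRB approval = LS_Pilot data = 19; LS_IRB approval = 19−8 = 11
LF_Protocol design = min(LS_IRB approval=11, LS_Recruitment=9, LS_Instrument calibration=4) = 4; LS_Protocol design = 4−4 = 0
Slack_IRB approval = LS_IRB approval − ES_IRB approval = 11 − 4 = 7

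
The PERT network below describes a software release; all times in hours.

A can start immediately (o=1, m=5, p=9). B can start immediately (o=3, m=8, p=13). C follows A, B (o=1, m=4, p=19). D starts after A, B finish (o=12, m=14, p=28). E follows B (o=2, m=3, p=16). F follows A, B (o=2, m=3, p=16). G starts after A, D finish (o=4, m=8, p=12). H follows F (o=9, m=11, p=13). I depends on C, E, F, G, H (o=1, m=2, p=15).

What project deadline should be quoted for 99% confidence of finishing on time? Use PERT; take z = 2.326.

te_A = (1 + 4·5 + 9)/6 = 30/6 = 5; σ²_A = ((9−1)/6)² = 1.778
te_B = (3 + 4·8 + 13)/6 = 48/6 = 8; σ²_B = ((13−3)/6)² = 2.778
te_C = (1 + 4·4 + 19)/6 = 36/6 = 6; σ²_C = ((19−1)/6)² = 9.000
te_D = (12 + 4·14 + 28)/6 = 96/6 = 16; σ²_D = ((28−12)/6)² = 7.111
te_E = (2 + 4·3 + 16)/6 = 30/6 = 5; σ²_E = ((16−2)/6)² = 5.444
te_F = (2 + 4·3 + 16)/6 = 30/6 = 5; σ²_F = ((16−2)/6)² = 5.444
te_G = (4 + 4·8 + 12)/6 = 48/6 = 8; σ²_G = ((12−4)/6)² = 1.778
te_H = (9 + 4·11 + 13)/6 = 66/6 = 11; σ²_H = ((13−9)/6)² = 0.444
te_I = (1 + 4·2 + 15)/6 = 24/6 = 4; σ²_I = ((15−1)/6)² = 5.444

Forward pass:
ES_A = 0; EF_A = 5
ES_B = 0; EF_B = 8
ES_C = max(EF_A=5, EF_B=8) = 8; EF_C = 8+6 = 14
ES_D = max(EF_A=5, EF_B=8) = 8; EF_D = 8+16 = 24
ES_E = 8; EF_E = 8+5 = 13
ES_F = max(EF_A=5, EF_B=8) = 8; EF_F = 8+5 = 13
ES_G = max(EF_A=5, EF_D=24) = 24; EF_G = 24+8 = 32
ES_H = 13; EF_H = 13+11 = 24
ES_I = max(EF_C=14, EF_E=13, EF_F=13, EF_G=32, EF_H=24) = 32; EF_I = 32+4 = 36
Expected project duration μ = 36 hours. Critical path: B → D → G → I.

Variance along critical path = 2.778 + 7.111 + 1.778 + 5.444 = 17.111; σ = 4.137 hours.
D = μ + z·σ = 36 + 2.326·4.137 = 45.6 hours

45.6 hours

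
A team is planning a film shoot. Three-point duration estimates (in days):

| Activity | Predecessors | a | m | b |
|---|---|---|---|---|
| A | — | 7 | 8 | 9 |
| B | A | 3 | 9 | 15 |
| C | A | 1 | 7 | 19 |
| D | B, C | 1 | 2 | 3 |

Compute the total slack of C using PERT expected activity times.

te_A = (7 + 4·8 + 9)/6 = 48/6 = 8
te_B = (3 + 4·9 + 15)/6 = 54/6 = 9
te_C = (1 + 4·7 + 19)/6 = 48/6 = 8
te_D = (1 + 4·2 + 3)/6 = 12/6 = 2

Forward pass:
ES_A = 0; EF_A = 8
ES_B = 8; EF_B = 8+9 = 17
ES_C = 8; EF_C = 8+8 = 16
ES_D = max(EF_B=17, EF_C=16) = 17; EF_D = 17+2 = 19
Expected project duration μ = 19 days. Critical path: A → B → D.

Backward pass:
LF_D = 19; LS_D = 19−2 = 17
LF_C = LS_D = 17; LS_C = 17−8 = 9
LF_B = LS_D = 17; LS_B = 17−9 = 8
LF_A = min(LS_B=8, LS_C=9) = 8; LS_A = 8−8 = 0
Slack_C = LS_C − ES_C = 9 − 8 = 1

1 days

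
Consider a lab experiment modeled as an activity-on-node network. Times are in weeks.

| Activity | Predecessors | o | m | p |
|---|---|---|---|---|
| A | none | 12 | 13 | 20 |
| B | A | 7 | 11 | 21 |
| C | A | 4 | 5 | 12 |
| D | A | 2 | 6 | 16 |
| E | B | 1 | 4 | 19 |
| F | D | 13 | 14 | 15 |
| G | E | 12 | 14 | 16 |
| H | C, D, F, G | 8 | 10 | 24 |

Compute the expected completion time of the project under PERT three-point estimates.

58 weeks

te_A = (12 + 4·13 + 20)/6 = 84/6 = 14
te_B = (7 + 4·11 + 21)/6 = 72/6 = 12
te_C = (4 + 4·5 + 12)/6 = 36/6 = 6
te_D = (2 + 4·6 + 16)/6 = 42/6 = 7
te_E = (1 + 4·4 + 19)/6 = 36/6 = 6
te_F = (13 + 4·14 + 15)/6 = 84/6 = 14
te_G = (12 + 4·14 + 16)/6 = 84/6 = 14
te_H = (8 + 4·10 + 24)/6 = 72/6 = 12

Forward pass:
ES_A = 0; EF_A = 14
ES_B = 14; EF_B = 14+12 = 26
ES_C = 14; EF_C = 14+6 = 20
ES_D = 14; EF_D = 14+7 = 21
ES_E = 26; EF_E = 26+6 = 32
ES_F = 21; EF_F = 21+14 = 35
ES_G = 32; EF_G = 32+14 = 46
ES_H = max(EF_C=20, EF_D=21, EF_F=35, EF_G=46) = 46; EF_H = 46+12 = 58
Expected project duration μ = 58 weeks. Critical path: A → B → E → G → H.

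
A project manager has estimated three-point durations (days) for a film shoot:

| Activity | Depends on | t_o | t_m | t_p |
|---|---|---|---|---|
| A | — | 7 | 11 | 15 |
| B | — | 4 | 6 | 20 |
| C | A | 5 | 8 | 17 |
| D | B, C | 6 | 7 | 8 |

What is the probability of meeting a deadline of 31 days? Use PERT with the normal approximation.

0.950

te_A = (7 + 4·11 + 15)/6 = 66/6 = 11; σ²_A = ((15−7)/6)² = 1.778
te_B = (4 + 4·6 + 20)/6 = 48/6 = 8; σ²_B = ((20−4)/6)² = 7.111
te_C = (5 + 4·8 + 17)/6 = 54/6 = 9; σ²_C = ((17−5)/6)² = 4.000
te_D = (6 + 4·7 + 8)/6 = 42/6 = 7; σ²_D = ((8−6)/6)² = 0.111

Forward pass:
ES_A = 0; EF_A = 11
ES_B = 0; EF_B = 8
ES_C = 11; EF_C = 11+9 = 20
ES_D = max(EF_B=8, EF_C=20) = 20; EF_D = 20+7 = 27
Expected project duration μ = 27 days. Critical path: A → C → D.

Variance along critical path = 1.778 + 4.000 + 0.111 = 5.889; σ = √5.889 = 2.427 days.
Z = (31 − 27) / 2.427 = 1.648
P(T ≤ 31) = Φ(1.648) ≈ 0.950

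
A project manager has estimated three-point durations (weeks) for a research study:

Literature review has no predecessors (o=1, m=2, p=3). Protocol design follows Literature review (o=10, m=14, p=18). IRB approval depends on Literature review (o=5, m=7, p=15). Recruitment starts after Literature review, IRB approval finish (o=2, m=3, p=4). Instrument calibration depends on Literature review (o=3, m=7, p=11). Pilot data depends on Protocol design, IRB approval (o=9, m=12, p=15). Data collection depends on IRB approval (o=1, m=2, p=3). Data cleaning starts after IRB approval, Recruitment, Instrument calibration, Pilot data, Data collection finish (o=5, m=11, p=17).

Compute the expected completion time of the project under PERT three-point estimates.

te_Literature review = (1 + 4·2 + 3)/6 = 12/6 = 2
te_Protocol design = (10 + 4·14 + 18)/6 = 84/6 = 14
te_IRB approval = (5 + 4·7 + 15)/6 = 48/6 = 8
te_Recruitment = (2 + 4·3 + 4)/6 = 18/6 = 3
te_Instrument calibration = (3 + 4·7 + 11)/6 = 42/6 = 7
te_Pilot data = (9 + 4·12 + 15)/6 = 72/6 = 12
te_Data collection = (1 + 4·2 + 3)/6 = 12/6 = 2
te_Data cleaning = (5 + 4·11 + 17)/6 = 66/6 = 11

Forward pass:
ES_Literature review = 0; EF_Literature review = 2
ES_Protocol design = 2; EF_Protocol design = 2+14 = 16
ES_IRB approval = 2; EF_IRB approval = 2+8 = 10
ES_Recruitment = max(EF_Literature review=2, EF_IRB approval=10) = 10; EF_Recruitment = 10+3 = 13
ES_Instrument calibration = 2; EF_Instrument calibration = 2+7 = 9
ES_Pilot data = max(EF_Protocol design=16, EF_IRB approval=10) = 16; EF_Pilot data = 16+12 = 28
ES_Data collection = 10; EF_Data collection = 10+2 = 12
ES_Data cleaning = max(EF_IRB approval=10, EF_Recruitment=13, EF_Instrument calibration=9, EF_Pilot data=28, EF_Data collection=12) = 28; EF_Data cleaning = 28+11 = 39
Expected project duration μ = 39 weeks. Critical path: Literature review → Protocol design → Pilot data → Data cleaning.

39 weeks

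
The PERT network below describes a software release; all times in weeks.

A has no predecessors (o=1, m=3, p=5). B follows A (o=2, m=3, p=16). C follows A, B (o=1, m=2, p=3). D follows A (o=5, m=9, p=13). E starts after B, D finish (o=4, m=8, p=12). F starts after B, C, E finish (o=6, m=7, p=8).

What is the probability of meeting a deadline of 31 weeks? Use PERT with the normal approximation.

te_A = (1 + 4·3 + 5)/6 = 18/6 = 3; σ²_A = ((5−1)/6)² = 0.444
te_B = (2 + 4·3 + 16)/6 = 30/6 = 5; σ²_B = ((16−2)/6)² = 5.444
te_C = (1 + 4·2 + 3)/6 = 12/6 = 2; σ²_C = ((3−1)/6)² = 0.111
te_D = (5 + 4·9 + 13)/6 = 54/6 = 9; σ²_D = ((13−5)/6)² = 1.778
te_E = (4 + 4·8 + 12)/6 = 48/6 = 8; σ²_E = ((12−4)/6)² = 1.778
te_F = (6 + 4·7 + 8)/6 = 42/6 = 7; σ²_F = ((8−6)/6)² = 0.111

Forward pass:
ES_A = 0; EF_A = 3
ES_B = 3; EF_B = 3+5 = 8
ES_C = max(EF_A=3, EF_B=8) = 8; EF_C = 8+2 = 10
ES_D = 3; EF_D = 3+9 = 12
ES_E = max(EF_B=8, EF_D=12) = 12; EF_E = 12+8 = 20
ES_F = max(EF_B=8, EF_C=10, EF_E=20) = 20; EF_F = 20+7 = 27
Expected project duration μ = 27 weeks. Critical path: A → D → E → F.

Variance along critical path = 0.444 + 1.778 + 1.778 + 0.111 = 4.111; σ = √4.111 = 2.028 weeks.
Z = (31 − 27) / 2.028 = 1.973
P(T ≤ 31) = Φ(1.973) ≈ 0.976

0.976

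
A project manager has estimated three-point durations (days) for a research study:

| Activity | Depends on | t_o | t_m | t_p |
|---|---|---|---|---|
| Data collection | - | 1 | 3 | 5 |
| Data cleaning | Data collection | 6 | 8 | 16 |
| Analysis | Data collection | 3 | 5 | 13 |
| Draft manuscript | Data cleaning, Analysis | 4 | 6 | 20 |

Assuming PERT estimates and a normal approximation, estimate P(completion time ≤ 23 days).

te_Data collection = (1 + 4·3 + 5)/6 = 18/6 = 3; σ²_Data collection = ((5−1)/6)² = 0.444
te_Data cleaning = (6 + 4·8 + 16)/6 = 54/6 = 9; σ²_Data cleaning = ((16−6)/6)² = 2.778
te_Analysis = (3 + 4·5 + 13)/6 = 36/6 = 6; σ²_Analysis = ((13−3)/6)² = 2.778
te_Draft manuscript = (4 + 4·6 + 20)/6 = 48/6 = 8; σ²_Draft manuscript = ((20−4)/6)² = 7.111

Forward pass:
ES_Data collection = 0; EF_Data collection = 3
ES_Data cleaning = 3; EF_Data cleaning = 3+9 = 12
ES_Analysis = 3; EF_Analysis = 3+6 = 9
ES_Draft manuscript = max(EF_Data cleaning=12, EF_Analysis=9) = 12; EF_Draft manuscript = 12+8 = 20
Expected project duration μ = 20 days. Critical path: Data collection → Data cleaning → Draft manuscript.

Variance along critical path = 0.444 + 2.778 + 7.111 = 10.333; σ = √10.333 = 3.215 days.
Z = (23 − 20) / 3.215 = 0.933
P(T ≤ 23) = Φ(0.933) ≈ 0.825

0.825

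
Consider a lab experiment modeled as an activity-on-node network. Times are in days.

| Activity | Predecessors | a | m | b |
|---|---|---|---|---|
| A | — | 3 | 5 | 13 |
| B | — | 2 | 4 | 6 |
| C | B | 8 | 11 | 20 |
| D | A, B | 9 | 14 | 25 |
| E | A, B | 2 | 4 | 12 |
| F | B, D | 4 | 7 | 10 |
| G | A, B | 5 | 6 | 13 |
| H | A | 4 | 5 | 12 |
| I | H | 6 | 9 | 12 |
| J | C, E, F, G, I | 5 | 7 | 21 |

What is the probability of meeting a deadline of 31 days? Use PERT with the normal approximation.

te_A = (3 + 4·5 + 13)/6 = 36/6 = 6; σ²_A = ((13−3)/6)² = 2.778
te_B = (2 + 4·4 + 6)/6 = 24/6 = 4; σ²_B = ((6−2)/6)² = 0.444
te_C = (8 + 4·11 + 20)/6 = 72/6 = 12; σ²_C = ((20−8)/6)² = 4.000
te_D = (9 + 4·14 + 25)/6 = 90/6 = 15; σ²_D = ((25−9)/6)² = 7.111
te_E = (2 + 4·4 + 12)/6 = 30/6 = 5; σ²_E = ((12−2)/6)² = 2.778
te_F = (4 + 4·7 + 10)/6 = 42/6 = 7; σ²_F = ((10−4)/6)² = 1.000
te_G = (5 + 4·6 + 13)/6 = 42/6 = 7; σ²_G = ((13−5)/6)² = 1.778
te_H = (4 + 4·5 + 12)/6 = 36/6 = 6; σ²_H = ((12−4)/6)² = 1.778
te_I = (6 + 4·9 + 12)/6 = 54/6 = 9; σ²_I = ((12−6)/6)² = 1.000
te_J = (5 + 4·7 + 21)/6 = 54/6 = 9; σ²_J = ((21−5)/6)² = 7.111

Forward pass:
ES_A = 0; EF_A = 6
ES_B = 0; EF_B = 4
ES_C = 4; EF_C = 4+12 = 16
ES_D = max(EF_A=6, EF_B=4) = 6; EF_D = 6+15 = 21
ES_E = max(EF_A=6, EF_B=4) = 6; EF_E = 6+5 = 11
ES_F = max(EF_B=4, EF_D=21) = 21; EF_F = 21+7 = 28
ES_G = max(EF_A=6, EF_B=4) = 6; EF_G = 6+7 = 13
ES_H = 6; EF_H = 6+6 = 12
ES_I = 12; EF_I = 12+9 = 21
ES_J = max(EF_C=16, EF_E=11, EF_F=28, EF_G=13, EF_I=21) = 28; EF_J = 28+9 = 37
Expected project duration μ = 37 days. Critical path: A → D → F → J.

Variance along critical path = 2.778 + 7.111 + 1.000 + 7.111 = 18.000; σ = √18.000 = 4.243 days.
Z = (31 − 37) / 4.243 = -1.414
P(T ≤ 31) = Φ(-1.414) ≈ 0.079

0.079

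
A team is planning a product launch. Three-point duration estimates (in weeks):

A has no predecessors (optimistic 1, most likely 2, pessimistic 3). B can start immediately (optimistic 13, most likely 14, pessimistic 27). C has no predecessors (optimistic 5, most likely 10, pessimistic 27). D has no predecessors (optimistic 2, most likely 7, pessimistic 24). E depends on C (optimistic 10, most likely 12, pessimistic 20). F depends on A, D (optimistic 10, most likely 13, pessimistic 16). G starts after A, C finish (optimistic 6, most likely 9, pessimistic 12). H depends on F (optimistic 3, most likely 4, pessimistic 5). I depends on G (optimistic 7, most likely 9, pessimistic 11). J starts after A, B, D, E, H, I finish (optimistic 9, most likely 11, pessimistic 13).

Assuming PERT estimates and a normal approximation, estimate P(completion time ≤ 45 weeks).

te_A = (1 + 4·2 + 3)/6 = 12/6 = 2; σ²_A = ((3−1)/6)² = 0.111
te_B = (13 + 4·14 + 27)/6 = 96/6 = 16; σ²_B = ((27−13)/6)² = 5.444
te_C = (5 + 4·10 + 27)/6 = 72/6 = 12; σ²_C = ((27−5)/6)² = 13.444
te_D = (2 + 4·7 + 24)/6 = 54/6 = 9; σ²_D = ((24−2)/6)² = 13.444
te_E = (10 + 4·12 + 20)/6 = 78/6 = 13; σ²_E = ((20−10)/6)² = 2.778
te_F = (10 + 4·13 + 16)/6 = 78/6 = 13; σ²_F = ((16−10)/6)² = 1.000
te_G = (6 + 4·9 + 12)/6 = 54/6 = 9; σ²_G = ((12−6)/6)² = 1.000
te_H = (3 + 4·4 + 5)/6 = 24/6 = 4; σ²_H = ((5−3)/6)² = 0.111
te_I = (7 + 4·9 + 11)/6 = 54/6 = 9; σ²_I = ((11−7)/6)² = 0.444
te_J = (9 + 4·11 + 13)/6 = 66/6 = 11; σ²_J = ((13−9)/6)² = 0.444

Forward pass:
ES_A = 0; EF_A = 2
ES_B = 0; EF_B = 16
ES_C = 0; EF_C = 12
ES_D = 0; EF_D = 9
ES_E = 12; EF_E = 12+13 = 25
ES_F = max(EF_A=2, EF_D=9) = 9; EF_F = 9+13 = 22
ES_G = max(EF_A=2, EF_C=12) = 12; EF_G = 12+9 = 21
ES_H = 22; EF_H = 22+4 = 26
ES_I = 21; EF_I = 21+9 = 30
ES_J = max(EF_A=2, EF_B=16, EF_D=9, EF_E=25, EF_H=26, EF_I=30) = 30; EF_J = 30+11 = 41
Expected project duration μ = 41 weeks. Critical path: C → G → I → J.

Variance along critical path = 13.444 + 1.000 + 0.444 + 0.444 = 15.333; σ = √15.333 = 3.916 weeks.
Z = (45 − 41) / 3.916 = 1.022
P(T ≤ 45) = Φ(1.022) ≈ 0.846

0.846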